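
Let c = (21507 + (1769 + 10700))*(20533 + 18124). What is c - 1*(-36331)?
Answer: 1313446563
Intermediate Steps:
c = 1313410232 (c = (21507 + 12469)*38657 = 33976*38657 = 1313410232)
c - 1*(-36331) = 1313410232 - 1*(-36331) = 1313410232 + 36331 = 1313446563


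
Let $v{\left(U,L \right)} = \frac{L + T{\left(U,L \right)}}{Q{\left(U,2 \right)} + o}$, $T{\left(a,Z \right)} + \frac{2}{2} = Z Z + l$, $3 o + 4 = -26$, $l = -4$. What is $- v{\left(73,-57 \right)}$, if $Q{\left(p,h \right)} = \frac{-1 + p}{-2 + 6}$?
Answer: $- \frac{3187}{8} \approx -398.38$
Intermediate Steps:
$Q{\left(p,h \right)} = - \frac{1}{4} + \frac{p}{4}$ ($Q{\left(p,h \right)} = \frac{-1 + p}{4} = \left(-1 + p\right) \frac{1}{4} = - \frac{1}{4} + \frac{p}{4}$)
$o = -10$ ($o = - \frac{4}{3} + \frac{1}{3} \left(-26\right) = - \frac{4}{3} - \frac{26}{3} = -10$)
$T{\left(a,Z \right)} = -5 + Z^{2}$ ($T{\left(a,Z \right)} = -1 + \left(Z Z - 4\right) = -1 + \left(Z^{2} - 4\right) = -1 + \left(-4 + Z^{2}\right) = -5 + Z^{2}$)
$v{\left(U,L \right)} = \frac{-5 + L + L^{2}}{- \frac{41}{4} + \frac{U}{4}}$ ($v{\left(U,L \right)} = \frac{L + \left(-5 + L^{2}\right)}{\left(- \frac{1}{4} + \frac{U}{4}\right) - 10} = \frac{-5 + L + L^{2}}{- \frac{41}{4} + \frac{U}{4}}$)
$- v{\left(73,-57 \right)} = - \frac{4 \left(-5 - 57 + \left(-57\right)^{2}\right)}{-41 + 73} = - \frac{4 \left(-5 - 57 + 3249\right)}{32} = - \frac{4 \cdot 3187}{32} = \left(-1\right) \frac{3187}{8} = - \frac{3187}{8}$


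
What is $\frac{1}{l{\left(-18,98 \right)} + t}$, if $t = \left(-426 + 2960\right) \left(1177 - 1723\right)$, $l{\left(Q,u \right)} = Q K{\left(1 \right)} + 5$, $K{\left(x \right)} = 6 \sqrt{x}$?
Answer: $- \frac{1}{1383667} \approx -7.2272 \cdot 10^{-7}$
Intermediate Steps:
$l{\left(Q,u \right)} = 5 + 6 Q$ ($l{\left(Q,u \right)} = Q 6 \sqrt{1} + 5 = Q 6 \cdot 1 + 5 = Q 6 + 5 = 6 Q + 5 = 5 + 6 Q$)
$t = -1383564$ ($t = 2534 \left(-546\right) = -1383564$)
$\frac{1}{l{\left(-18,98 \right)} + t} = \frac{1}{\left(5 + 6 \left(-18\right)\right) - 1383564} = \frac{1}{\left(5 - 108\right) - 1383564} = \frac{1}{-103 - 1383564} = \frac{1}{-1383667} = - \frac{1}{1383667}$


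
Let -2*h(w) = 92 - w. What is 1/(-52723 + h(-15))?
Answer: -2/105553 ≈ -1.8948e-5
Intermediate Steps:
h(w) = -46 + w/2 (h(w) = -(92 - w)/2 = -46 + w/2)
1/(-52723 + h(-15)) = 1/(-52723 + (-46 + (½)*(-15))) = 1/(-52723 + (-46 - 15/2)) = 1/(-52723 - 107/2) = 1/(-105553/2) = -2/105553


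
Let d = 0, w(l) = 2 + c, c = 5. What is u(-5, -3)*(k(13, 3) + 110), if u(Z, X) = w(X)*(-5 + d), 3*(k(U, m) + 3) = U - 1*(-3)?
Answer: -11795/3 ≈ -3931.7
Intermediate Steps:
w(l) = 7 (w(l) = 2 + 5 = 7)
k(U, m) = -2 + U/3 (k(U, m) = -3 + (U - 1*(-3))/3 = -3 + (U + 3)/3 = -3 + (3 + U)/3 = -3 + (1 + U/3) = -2 + U/3)
u(Z, X) = -35 (u(Z, X) = 7*(-5 + 0) = 7*(-5) = -35)
u(-5, -3)*(k(13, 3) + 110) = -35*((-2 + (⅓)*13) + 110) = -35*((-2 + 13/3) + 110) = -35*(7/3 + 110) = -35*337/3 = -11795/3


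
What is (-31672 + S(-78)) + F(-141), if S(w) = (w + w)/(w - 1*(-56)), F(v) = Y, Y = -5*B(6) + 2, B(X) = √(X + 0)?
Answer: -348292/11 - 5*√6 ≈ -31675.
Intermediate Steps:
B(X) = √X
Y = 2 - 5*√6 (Y = -5*√6 + 2 = 2 - 5*√6 ≈ -10.247)
F(v) = 2 - 5*√6
S(w) = 2*w/(56 + w) (S(w) = (2*w)/(w + 56) = (2*w)/(56 + w) = 2*w/(56 + w))
(-31672 + S(-78)) + F(-141) = (-31672 + 2*(-78)/(56 - 78)) + (2 - 5*√6) = (-31672 + 2*(-78)/(-22)) + (2 - 5*√6) = (-31672 + 2*(-78)*(-1/22)) + (2 - 5*√6) = (-31672 + 78/11) + (2 - 5*√6) = -348314/11 + (2 - 5*√6) = -348292/11 - 5*√6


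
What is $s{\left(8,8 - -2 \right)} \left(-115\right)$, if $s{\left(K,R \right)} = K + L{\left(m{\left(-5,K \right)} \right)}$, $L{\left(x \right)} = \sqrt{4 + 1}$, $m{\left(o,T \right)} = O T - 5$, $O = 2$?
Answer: $-920 - 115 \sqrt{5} \approx -1177.1$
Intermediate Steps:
$m{\left(o,T \right)} = -5 + 2 T$ ($m{\left(o,T \right)} = 2 T - 5 = -5 + 2 T$)
$L{\left(x \right)} = \sqrt{5}$
$s{\left(K,R \right)} = K + \sqrt{5}$
$s{\left(8,8 - -2 \right)} \left(-115\right) = \left(8 + \sqrt{5}\right) \left(-115\right) = -920 - 115 \sqrt{5}$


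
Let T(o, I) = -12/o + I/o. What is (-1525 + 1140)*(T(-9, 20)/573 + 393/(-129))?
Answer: 260225735/221751 ≈ 1173.5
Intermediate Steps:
(-1525 + 1140)*(T(-9, 20)/573 + 393/(-129)) = (-1525 + 1140)*(((-12 + 20)/(-9))/573 + 393/(-129)) = -385*(-⅑*8*(1/573) + 393*(-1/129)) = -385*(-8/9*1/573 - 131/43) = -385*(-8/5157 - 131/43) = -385*(-675911/221751) = 260225735/221751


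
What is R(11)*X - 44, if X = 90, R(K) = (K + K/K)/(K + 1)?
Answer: 46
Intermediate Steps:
R(K) = 1 (R(K) = (K + 1)/(1 + K) = (1 + K)/(1 + K) = 1)
R(11)*X - 44 = 1*90 - 44 = 90 - 44 = 46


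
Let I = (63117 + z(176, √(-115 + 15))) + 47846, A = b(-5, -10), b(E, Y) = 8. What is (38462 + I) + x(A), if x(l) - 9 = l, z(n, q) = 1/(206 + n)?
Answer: 57086845/382 ≈ 1.4944e+5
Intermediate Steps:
A = 8
I = 42387867/382 (I = (63117 + 1/(206 + 176)) + 47846 = (63117 + 1/382) + 47846 = 24110695/382 + 47846 = 42387867/382 ≈ 1.1096e+5)
x(l) = 9 + l
(38462 + I) + x(A) = (38462 + 42387867/382) + (9 + 8) = 57080351/382 + 17 = 57086845/382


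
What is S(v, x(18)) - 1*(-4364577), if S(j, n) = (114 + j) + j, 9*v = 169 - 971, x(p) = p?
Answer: 39280615/9 ≈ 4.3645e+6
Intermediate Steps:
v = -802/9 (v = (169 - 971)/9 = (⅑)*(-802) = -802/9 ≈ -89.111)
S(j, n) = 114 + 2*j
S(v, x(18)) - 1*(-4364577) = (114 + 2*(-802/9)) - 1*(-4364577) = (114 - 1604/9) + 4364577 = -578/9 + 4364577 = 39280615/9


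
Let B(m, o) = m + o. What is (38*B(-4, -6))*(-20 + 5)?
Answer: 5700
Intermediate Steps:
(38*B(-4, -6))*(-20 + 5) = (38*(-4 - 6))*(-20 + 5) = (38*(-10))*(-15) = -380*(-15) = 5700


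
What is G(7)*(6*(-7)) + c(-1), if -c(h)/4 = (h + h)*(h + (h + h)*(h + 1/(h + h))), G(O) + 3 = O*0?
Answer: 142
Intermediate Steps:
G(O) = -3 (G(O) = -3 + O*0 = -3 + 0 = -3)
c(h) = -8*h*(h + 2*h*(h + 1/(2*h))) (c(h) = -4*(h + h)*(h + (h + h)*(h + 1/(h + h))) = -4*2*h*(h + (2*h)*(h + 1/(2*h))) = -4*2*h*(h + 2*h*(h + 1/(2*h))) = -8*h*(h + 2*h*(h + 1/(2*h))))
G(7)*(6*(-7)) + c(-1) = -18*(-7) - 8*(-1)*(1 - 1 + 2*(-1)²) = -3*(-42) - 8*(-1)*(1 - 1 + 2*1) = 126 - 8*(-1)*(1 - 1 + 2) = 126 - 8*(-1)*2 = 126 + 16 = 142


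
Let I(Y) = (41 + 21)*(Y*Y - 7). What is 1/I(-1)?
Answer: -1/372 ≈ -0.0026882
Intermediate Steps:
I(Y) = -434 + 62*Y² (I(Y) = 62*(Y² - 7) = 62*(-7 + Y²) = -434 + 62*Y²)
1/I(-1) = 1/(-434 + 62*(-1)²) = 1/(-434 + 62*1) = 1/(-434 + 62) = 1/(-372) = -1/372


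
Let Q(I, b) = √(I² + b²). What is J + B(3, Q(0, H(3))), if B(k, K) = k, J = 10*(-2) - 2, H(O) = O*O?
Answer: -19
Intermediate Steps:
H(O) = O²
J = -22 (J = -20 - 2 = -22)
J + B(3, Q(0, H(3))) = -22 + 3 = -19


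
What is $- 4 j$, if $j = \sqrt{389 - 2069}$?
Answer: $- 16 i \sqrt{105} \approx - 163.95 i$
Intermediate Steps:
$j = 4 i \sqrt{105}$ ($j = \sqrt{-1680} = 4 i \sqrt{105} \approx 40.988 i$)
$- 4 j = - 4 \cdot 4 i \sqrt{105} = - 16 i \sqrt{105}$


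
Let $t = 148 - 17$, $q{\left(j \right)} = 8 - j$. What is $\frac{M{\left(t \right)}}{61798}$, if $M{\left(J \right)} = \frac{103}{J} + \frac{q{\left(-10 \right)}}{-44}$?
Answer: $\frac{1087}{178101836} \approx 6.1032 \cdot 10^{-6}$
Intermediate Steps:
$t = 131$ ($t = 148 - 17 = 131$)
$M{\left(J \right)} = - \frac{9}{22} + \frac{103}{J}$ ($M{\left(J \right)} = \frac{103}{J} + \frac{8 - -10}{-44} = \frac{103}{J} + \left(8 + 10\right) \left(- \frac{1}{44}\right) = \frac{103}{J} + 18 \left(- \frac{1}{44}\right) = \frac{103}{J} - \frac{9}{22} = - \frac{9}{22} + \frac{103}{J}$)
$\frac{M{\left(t \right)}}{61798} = \frac{- \frac{9}{22} + \frac{103}{131}}{61798} = \left(- \frac{9}{22} + 103 \cdot \frac{1}{131}\right) \frac{1}{61798} = \left(- \frac{9}{22} + \frac{103}{131}\right) \frac{1}{61798} = \frac{1087}{2882} \cdot \frac{1}{61798} = \frac{1087}{178101836}$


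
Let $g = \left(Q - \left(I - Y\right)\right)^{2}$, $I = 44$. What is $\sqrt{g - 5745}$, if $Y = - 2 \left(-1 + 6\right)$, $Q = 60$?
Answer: $i \sqrt{5709} \approx 75.558 i$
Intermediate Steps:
$Y = -10$ ($Y = \left(-2\right) 5 = -10$)
$g = 36$ ($g = \left(60 - 54\right)^{2} = 6^{2} = 36$)
$\sqrt{g - 5745} = \sqrt{36 - 5745} = \sqrt{-5709} = i \sqrt{5709}$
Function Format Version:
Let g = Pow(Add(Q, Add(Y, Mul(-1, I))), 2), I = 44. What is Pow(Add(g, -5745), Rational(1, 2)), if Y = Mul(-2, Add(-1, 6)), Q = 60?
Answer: Mul(I, Pow(5709, Rational(1, 2))) ≈ Mul(75.558, I)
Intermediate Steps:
Y = -10 (Y = Mul(-2, 5) = -10)
g = 36 (g = Pow(Add(60, Add(-10, Mul(-1, 44))), 2) = Pow(Add(60, Add(-10, -44)), 2) = Pow(Add(60, -54), 2) = Pow(6, 2) = 36)
Pow(Add(g, -5745), Rational(1, 2)) = Pow(Add(36, -5745), Rational(1, 2)) = Pow(-5709, Rational(1, 2)) = Mul(I, Pow(5709, Rational(1, 2)))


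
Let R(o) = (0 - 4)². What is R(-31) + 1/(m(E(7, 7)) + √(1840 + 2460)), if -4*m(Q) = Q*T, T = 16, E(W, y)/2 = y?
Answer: 4670/291 + 5*√43/582 ≈ 16.104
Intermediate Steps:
E(W, y) = 2*y
R(o) = 16 (R(o) = (-4)² = 16)
m(Q) = -4*Q (m(Q) = -Q*16/4 = -4*Q)
R(-31) + 1/(m(E(7, 7)) + √(1840 + 2460)) = 16 + 1/(-8*7 + √(1840 + 2460)) = 16 + 1/(-4*14 + √4300) = 16 + 1/(-56 + 10*√43)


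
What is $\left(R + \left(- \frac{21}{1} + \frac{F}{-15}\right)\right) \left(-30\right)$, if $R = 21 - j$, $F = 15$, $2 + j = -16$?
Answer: $-510$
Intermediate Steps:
$j = -18$ ($j = -2 - 16 = -18$)
$R = 39$ ($R = 21 - -18 = 21 + 18 = 39$)
$\left(R + \left(- \frac{21}{1} + \frac{F}{-15}\right)\right) \left(-30\right) = \left(39 + \left(- \frac{21}{1} + \frac{15}{-15}\right)\right) \left(-30\right) = \left(39 + \left(\left(-21\right) 1 + 15 \left(- \frac{1}{15}\right)\right)\right) \left(-30\right) = \left(39 - 22\right) \left(-30\right) = 17 \left(-30\right) = -510$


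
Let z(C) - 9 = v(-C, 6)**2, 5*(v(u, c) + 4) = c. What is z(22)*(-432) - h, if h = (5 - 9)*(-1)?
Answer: -181972/25 ≈ -7278.9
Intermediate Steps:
v(u, c) = -4 + c/5
z(C) = 421/25 (z(C) = 9 + (-4 + (1/5)*6)**2 = 9 + (-4 + 6/5)**2 = 9 + (-14/5)**2 = 9 + 196/25 = 421/25)
h = 4 (h = -4*(-1) = 4)
z(22)*(-432) - h = (421/25)*(-432) - 1*4 = -181872/25 - 4 = -181972/25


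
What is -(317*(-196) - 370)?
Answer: 62502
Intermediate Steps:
-(317*(-196) - 370) = -(-62132 - 370) = -1*(-62502) = 62502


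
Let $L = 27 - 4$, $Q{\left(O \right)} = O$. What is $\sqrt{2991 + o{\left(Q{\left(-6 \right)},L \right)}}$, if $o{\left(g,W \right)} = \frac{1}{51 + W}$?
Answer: $\frac{\sqrt{16378790}}{74} \approx 54.69$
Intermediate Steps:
$L = 23$
$\sqrt{2991 + o{\left(Q{\left(-6 \right)},L \right)}} = \sqrt{2991 + \frac{1}{51 + 23}} = \sqrt{2991 + \frac{1}{74}} = \sqrt{\frac{221335}{74}} = \frac{\sqrt{16378790}}{74}$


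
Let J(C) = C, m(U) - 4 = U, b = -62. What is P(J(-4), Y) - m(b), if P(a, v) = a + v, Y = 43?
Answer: 97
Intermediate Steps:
m(U) = 4 + U
P(J(-4), Y) - m(b) = (-4 + 43) - (4 - 62) = 39 - 1*(-58) = 39 + 58 = 97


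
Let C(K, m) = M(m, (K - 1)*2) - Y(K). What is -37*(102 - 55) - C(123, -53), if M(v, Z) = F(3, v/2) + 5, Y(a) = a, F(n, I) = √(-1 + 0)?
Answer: -1621 - I ≈ -1621.0 - 1.0*I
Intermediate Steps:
F(n, I) = I (F(n, I) = √(-1) = I)
M(v, Z) = 5 + I (M(v, Z) = I + 5 = 5 + I)
C(K, m) = 5 + I - K (C(K, m) = (5 + I) - K = 5 + I - K)
-37*(102 - 55) - C(123, -53) = -37*(102 - 55) - (5 + I - 1*123) = -37*47 - (5 + I - 123) = -1739 - (-118 + I) = -1739 + (118 - I) = -1621 - I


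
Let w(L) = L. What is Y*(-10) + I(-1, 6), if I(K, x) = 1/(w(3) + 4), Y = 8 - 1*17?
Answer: 631/7 ≈ 90.143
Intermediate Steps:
Y = -9 (Y = 8 - 17 = -9)
I(K, x) = 1/7 (I(K, x) = 1/(3 + 4) = 1/7)
Y*(-10) + I(-1, 6) = -9*(-10) + 1/7 = 90 + 1/7 = 631/7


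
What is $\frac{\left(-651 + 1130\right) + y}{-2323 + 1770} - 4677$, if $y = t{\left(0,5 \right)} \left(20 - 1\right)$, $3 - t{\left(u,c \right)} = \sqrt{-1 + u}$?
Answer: $- \frac{2586917}{553} + \frac{19 i}{553} \approx -4678.0 + 0.034358 i$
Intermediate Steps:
$t{\left(u,c \right)} = 3 - \sqrt{-1 + u}$
$y = 57 - 19 i$ ($y = \left(3 - \sqrt{-1 + 0}\right) \left(20 - 1\right) = \left(3 - \sqrt{-1}\right) 19 = \left(3 - i\right) 19 = 57 - 19 i \approx 57.0 - 19.0 i$)
$\frac{\left(-651 + 1130\right) + y}{-2323 + 1770} - 4677 = \frac{\left(-651 + 1130\right) + \left(57 - 19 i\right)}{-2323 + 1770} - 4677 = \frac{479 + \left(57 - 19 i\right)}{-553} - 4677 = \left(536 - 19 i\right) \left(- \frac{1}{553}\right) - 4677 = \left(- \frac{536}{553} + \frac{19 i}{553}\right) - 4677 = - \frac{2586917}{553} + \frac{19 i}{553}$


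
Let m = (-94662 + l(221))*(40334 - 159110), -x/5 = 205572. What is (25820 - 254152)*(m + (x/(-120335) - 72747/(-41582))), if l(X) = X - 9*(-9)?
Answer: -1280503427447307409789638/500376997 ≈ -2.5591e+15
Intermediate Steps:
x = -1027860 (x = -5*205572 = -1027860)
l(X) = 81 + X (l(X) = X + 81 = 81 + X)
m = 11207703360 (m = (-94662 + (81 + 221))*(40334 - 159110) = (-94662 + 302)*(-118776) = -94360*(-118776) = 11207703360)
(25820 - 254152)*(m + (x/(-120335) - 72747/(-41582))) = (25820 - 254152)*(11207703360 + (-1027860/(-120335) - 72747/(-41582))) = -228332*(11207703360 + (-1027860*(-1/120335) - 72747*(-1/41582))) = -228332*(11207703360 + (205572/24067 + 72747/41582)) = -228332*(11207703360 + 10298896953/1000753994) = -228332*11216153911386116793/1000753994 = -1280503427447307409789638/500376997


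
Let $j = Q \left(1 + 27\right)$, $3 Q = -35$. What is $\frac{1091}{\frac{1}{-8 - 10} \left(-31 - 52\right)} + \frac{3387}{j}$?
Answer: $\frac{18401877}{81340} \approx 226.23$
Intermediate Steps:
$Q = - \frac{35}{3}$ ($Q = \frac{1}{3} \left(-35\right) = - \frac{35}{3} \approx -11.667$)
$j = - \frac{980}{3}$ ($j = - \frac{35 \left(1 + 27\right)}{3} = \left(- \frac{35}{3}\right) 28 = - \frac{980}{3} \approx -326.67$)
$\frac{1091}{\frac{1}{-8 - 10} \left(-31 - 52\right)} + \frac{3387}{j} = \frac{1091}{\frac{1}{-8 - 10} \left(-31 - 52\right)} + \frac{3387}{- \frac{980}{3}} = \frac{1091}{\frac{1}{-18} \left(-83\right)} + 3387 \left(- \frac{3}{980}\right) = \frac{1091}{\left(- \frac{1}{18}\right) \left(-83\right)} - \frac{10161}{980} = \frac{1091}{\frac{83}{18}} - \frac{10161}{980} = 1091 \cdot \frac{18}{83} - \frac{10161}{980} = \frac{19638}{83} - \frac{10161}{980} = \frac{18401877}{81340}$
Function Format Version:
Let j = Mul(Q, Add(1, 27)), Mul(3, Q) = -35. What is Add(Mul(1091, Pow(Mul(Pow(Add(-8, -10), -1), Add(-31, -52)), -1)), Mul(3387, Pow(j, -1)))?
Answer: Rational(18401877, 81340) ≈ 226.23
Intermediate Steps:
Q = Rational(-35, 3) (Q = Mul(Rational(1, 3), -35) = Rational(-35, 3) ≈ -11.667)
j = Rational(-980, 3) (j = Mul(Rational(-35, 3), Add(1, 27)) = Mul(Rational(-35, 3), 28) = Rational(-980, 3) ≈ -326.67)
Add(Mul(1091, Pow(Mul(Pow(Add(-8, -10), -1), Add(-31, -52)), -1)), Mul(3387, Pow(j, -1))) = Add(Mul(1091, Pow(Mul(Pow(Add(-8, -10), -1), Add(-31, -52)), -1)), Mul(3387, Pow(Rational(-980, 3), -1))) = Add(Mul(1091, Pow(Mul(Pow(-18, -1), -83), -1)), Mul(3387, Rational(-3, 980))) = Add(Mul(1091, Pow(Mul(Rational(-1, 18), -83), -1)), Rational(-10161, 980)) = Add(Mul(1091, Pow(Rational(83, 18), -1)), Rational(-10161, 980)) = Add(Mul(1091, Rational(18, 83)), Rational(-10161, 980)) = Add(Rational(19638, 83), Rational(-10161, 980)) = Rational(18401877, 81340)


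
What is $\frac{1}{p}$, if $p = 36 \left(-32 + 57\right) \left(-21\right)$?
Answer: $- \frac{1}{18900} \approx -5.291 \cdot 10^{-5}$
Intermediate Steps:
$p = -18900$ ($p = 36 \cdot 25 \left(-21\right) = 900 \left(-21\right) = -18900$)
$\frac{1}{p} = \frac{1}{-18900} = - \frac{1}{18900}$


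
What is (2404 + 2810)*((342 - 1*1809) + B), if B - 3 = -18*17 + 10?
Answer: -9176640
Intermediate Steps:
B = -293 (B = 3 + (-18*17 + 10) = 3 + (-306 + 10) = 3 - 296 = -293)
(2404 + 2810)*((342 - 1*1809) + B) = (2404 + 2810)*((342 - 1*1809) - 293) = 5214*((342 - 1809) - 293) = 5214*(-1467 - 293) = 5214*(-1760) = -9176640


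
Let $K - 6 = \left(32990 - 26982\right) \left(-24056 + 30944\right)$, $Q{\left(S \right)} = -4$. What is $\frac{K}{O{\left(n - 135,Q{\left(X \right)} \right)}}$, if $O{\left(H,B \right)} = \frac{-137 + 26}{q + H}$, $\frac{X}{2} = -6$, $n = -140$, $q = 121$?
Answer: $\frac{2124332980}{37} \approx 5.7414 \cdot 10^{7}$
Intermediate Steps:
$X = -12$ ($X = 2 \left(-6\right) = -12$)
$O{\left(H,B \right)} = - \frac{111}{121 + H}$ ($O{\left(H,B \right)} = \frac{-137 + 26}{121 + H} = - \frac{111}{121 + H}$)
$K = 41383110$ ($K = 6 + \left(32990 - 26982\right) \left(-24056 + 30944\right) = 6 + 6008 \cdot 6888 = 6 + 41383104 = 41383110$)
$\frac{K}{O{\left(n - 135,Q{\left(X \right)} \right)}} = \frac{41383110}{\left(-111\right) \frac{1}{121 - 275}} = \frac{41383110}{\left(-111\right) \frac{1}{-154}} = \frac{41383110}{\left(-111\right) \left(- \frac{1}{154}\right)} = \frac{41383110}{\frac{111}{154}} = 41383110 \cdot \frac{154}{111} = \frac{2124332980}{37}$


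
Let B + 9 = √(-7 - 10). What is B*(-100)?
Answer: 900 - 100*I*√17 ≈ 900.0 - 412.31*I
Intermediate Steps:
B = -9 + I*√17 (B = -9 + √(-7 - 10) = -9 + √(-17) = -9 + I*√17 ≈ -9.0 + 4.1231*I)
B*(-100) = (-9 + I*√17)*(-100) = 900 - 100*I*√17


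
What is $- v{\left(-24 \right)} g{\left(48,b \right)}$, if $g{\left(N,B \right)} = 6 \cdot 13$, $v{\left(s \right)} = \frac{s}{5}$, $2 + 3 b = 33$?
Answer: $\frac{1872}{5} \approx 374.4$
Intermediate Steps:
$b = \frac{31}{3}$ ($b = - \frac{2}{3} + \frac{1}{3} \cdot 33 = - \frac{2}{3} + 11 = \frac{31}{3} \approx 10.333$)
$v{\left(s \right)} = \frac{s}{5}$ ($v{\left(s \right)} = s \frac{1}{5} = \frac{s}{5}$)
$g{\left(N,B \right)} = 78$
$- v{\left(-24 \right)} g{\left(48,b \right)} = - \frac{1}{5} \left(-24\right) 78 = - \frac{\left(-24\right) 78}{5} = \left(-1\right) \left(- \frac{1872}{5}\right) = \frac{1872}{5}$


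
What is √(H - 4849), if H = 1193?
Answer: 2*I*√914 ≈ 60.465*I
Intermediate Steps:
√(H - 4849) = √(1193 - 4849) = √(-3656) = 2*I*√914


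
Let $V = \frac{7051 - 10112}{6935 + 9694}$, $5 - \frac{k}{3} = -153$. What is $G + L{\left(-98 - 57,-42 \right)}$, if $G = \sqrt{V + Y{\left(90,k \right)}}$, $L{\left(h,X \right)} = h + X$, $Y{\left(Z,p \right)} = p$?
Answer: $-197 + \frac{\sqrt{131021304465}}{16629} \approx -175.23$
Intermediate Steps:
$k = 474$ ($k = 15 - -459 = 15 + 459 = 474$)
$V = - \frac{3061}{16629} \approx -0.18408$
$L{\left(h,X \right)} = X + h$
$G = \frac{\sqrt{131021304465}}{16629}$ ($G = \sqrt{- \frac{3061}{16629} + 474} = \sqrt{\frac{7879085}{16629}} = \frac{\sqrt{131021304465}}{16629} \approx 21.767$)
$G + L{\left(-98 - 57,-42 \right)} = \frac{\sqrt{131021304465}}{16629} - 197 = -197 + \frac{\sqrt{131021304465}}{16629}$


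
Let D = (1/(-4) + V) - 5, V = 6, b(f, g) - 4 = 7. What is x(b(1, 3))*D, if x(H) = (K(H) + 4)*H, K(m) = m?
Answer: 495/4 ≈ 123.75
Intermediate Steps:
b(f, g) = 11 (b(f, g) = 4 + 7 = 11)
x(H) = H*(4 + H) (x(H) = (H + 4)*H = (4 + H)*H = H*(4 + H))
D = 3/4 (D = (1/(-4) + 6) - 5 = (-1/4 + 6) - 5 = 23/4 - 5 = 3/4 ≈ 0.75000)
x(b(1, 3))*D = (11*(4 + 11))*(3/4) = (11*15)*(3/4) = 165*(3/4) = 495/4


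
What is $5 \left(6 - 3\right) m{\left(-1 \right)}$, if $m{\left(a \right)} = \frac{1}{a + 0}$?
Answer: $-15$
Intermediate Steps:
$m{\left(a \right)} = \frac{1}{a}$
$5 \left(6 - 3\right) m{\left(-1 \right)} = \frac{5 \left(6 - 3\right)}{-1} = 5 \cdot 3 \left(-1\right) = 15 \left(-1\right) = -15$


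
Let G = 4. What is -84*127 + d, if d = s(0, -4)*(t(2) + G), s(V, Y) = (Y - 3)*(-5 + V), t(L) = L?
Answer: -10458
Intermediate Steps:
s(V, Y) = (-5 + V)*(-3 + Y) (s(V, Y) = (-3 + Y)*(-5 + V) = (-5 + V)*(-3 + Y))
d = 210 (d = (15 - 5*(-4) - 3*0 + 0*(-4))*(2 + 4) = (15 + 20 + 0 + 0)*6 = 35*6 = 210)
-84*127 + d = -84*127 + 210 = -10668 + 210 = -10458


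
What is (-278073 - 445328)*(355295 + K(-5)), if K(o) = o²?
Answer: -257038843320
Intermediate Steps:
(-278073 - 445328)*(355295 + K(-5)) = (-278073 - 445328)*(355295 + (-5)²) = -723401*(355295 + 25) = -723401*355320 = -257038843320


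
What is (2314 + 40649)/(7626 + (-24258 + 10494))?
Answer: -14321/2046 ≈ -6.9995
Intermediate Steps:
(2314 + 40649)/(7626 + (-24258 + 10494)) = 42963/(7626 - 13764) = 42963/(-6138) = 42963*(-1/6138) = -14321/2046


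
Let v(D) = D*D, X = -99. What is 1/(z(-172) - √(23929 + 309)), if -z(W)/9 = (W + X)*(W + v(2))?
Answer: -204876/83948338633 + √24238/167896677266 ≈ -2.4396e-6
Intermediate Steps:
v(D) = D²
z(W) = -9*(-99 + W)*(4 + W) (z(W) = -9*(W - 99)*(W + 2²) = -9*(-99 + W)*(W + 4) = -9*(-99 + W)*(4 + W))
1/(z(-172) - √(23929 + 309)) = 1/((3564 - 9*(-172)² + 855*(-172)) - √(23929 + 309)) = 1/((3564 - 9*29584 - 147060) - √24238) = 1/((3564 - 266256 - 147060) - √24238) = 1/(-409752 - √24238)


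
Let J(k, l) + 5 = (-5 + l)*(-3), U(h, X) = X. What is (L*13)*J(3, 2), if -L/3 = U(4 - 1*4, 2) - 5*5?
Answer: 3588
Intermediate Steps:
J(k, l) = 10 - 3*l (J(k, l) = -5 + (-5 + l)*(-3) = -5 + (15 - 3*l) = 10 - 3*l)
L = 69 (L = -3*(2 - 5*5) = -3*(2 - 25) = -3*(-23) = 69)
(L*13)*J(3, 2) = (69*13)*(10 - 3*2) = 897*(10 - 6) = 897*4 = 3588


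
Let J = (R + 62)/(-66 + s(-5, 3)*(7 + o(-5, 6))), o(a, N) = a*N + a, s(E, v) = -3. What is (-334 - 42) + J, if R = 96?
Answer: -3305/9 ≈ -367.22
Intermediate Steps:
o(a, N) = a + N*a (o(a, N) = N*a + a = a + N*a)
J = 79/9 (J = (96 + 62)/(-66 - 3*(7 - 5*(1 + 6))) = 158/(-66 - 3*(7 - 5*7)) = 158/(-66 - 3*(7 - 35)) = 158/(-66 - 3*(-28)) = 158/(-66 + 84) = 158/18 = 158*(1/18) = 79/9 ≈ 8.7778)
(-334 - 42) + J = (-334 - 42) + 79/9 = -376 + 79/9 = -3305/9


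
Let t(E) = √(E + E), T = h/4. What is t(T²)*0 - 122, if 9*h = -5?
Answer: -122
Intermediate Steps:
h = -5/9 (h = (⅑)*(-5) = -5/9 ≈ -0.55556)
T = -5/36 (T = -5/9/4 = -5/9*¼ = -5/36 ≈ -0.13889)
t(E) = √2*√E (t(E) = √(2*E) = √2*√E)
t(T²)*0 - 122 = (√2*√((-5/36)²))*0 - 122 = (√2*√(25/1296))*0 - 122 = (√2*(5/36))*0 - 122 = (5*√2/36)*0 - 122 = 0 - 122 = -122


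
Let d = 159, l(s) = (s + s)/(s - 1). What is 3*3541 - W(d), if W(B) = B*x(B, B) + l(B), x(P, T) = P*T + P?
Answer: -318712782/79 ≈ -4.0343e+6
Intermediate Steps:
x(P, T) = P + P*T
l(s) = 2*s/(-1 + s) (l(s) = (2*s)/(-1 + s) = 2*s/(-1 + s))
W(B) = B²*(1 + B) + 2*B/(-1 + B) (W(B) = B*(B*(1 + B)) + 2*B/(-1 + B) = B²*(1 + B) + 2*B/(-1 + B))
3*3541 - W(d) = 3*3541 - 159*(2 + 159³ - 1*159)/(-1 + 159) = 10623 - 159*(2 + 4019679 - 159)/158 = 10623 - 159*4019522/158 = 10623 - 1*319551999/79 = 10623 - 319551999/79 = -318712782/79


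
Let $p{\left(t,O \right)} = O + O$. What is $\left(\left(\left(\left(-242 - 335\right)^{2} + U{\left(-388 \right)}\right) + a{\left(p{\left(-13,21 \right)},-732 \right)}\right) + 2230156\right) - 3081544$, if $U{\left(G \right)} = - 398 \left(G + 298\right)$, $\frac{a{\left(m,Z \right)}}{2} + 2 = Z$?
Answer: $-484107$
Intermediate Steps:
$p{\left(t,O \right)} = 2 O$
$a{\left(m,Z \right)} = -4 + 2 Z$
$U{\left(G \right)} = -118604 - 398 G$ ($U{\left(G \right)} = - 398 \left(298 + G\right) = -118604 - 398 G$)
$\left(\left(\left(\left(-242 - 335\right)^{2} + U{\left(-388 \right)}\right) + a{\left(p{\left(-13,21 \right)},-732 \right)}\right) + 2230156\right) - 3081544 = \left(\left(\left(\left(-242 - 335\right)^{2} - -35820\right) + \left(-4 + 2 \left(-732\right)\right)\right) + 2230156\right) - 3081544 = \left(\left(\left(\left(-577\right)^{2} + \left(-118604 + 154424\right)\right) - 1468\right) + 2230156\right) - 3081544 = \left(\left(\left(332929 + 35820\right) - 1468\right) + 2230156\right) - 3081544 = \left(\left(368749 - 1468\right) + 2230156\right) - 3081544 = \left(367281 + 2230156\right) - 3081544 = 2597437 - 3081544 = -484107$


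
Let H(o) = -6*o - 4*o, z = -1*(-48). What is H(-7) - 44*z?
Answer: -2042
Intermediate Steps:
z = 48
H(o) = -10*o
H(-7) - 44*z = -10*(-7) - 44*48 = 70 - 2112 = -2042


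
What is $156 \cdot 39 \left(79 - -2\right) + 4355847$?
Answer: $4848651$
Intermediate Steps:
$156 \cdot 39 \left(79 - -2\right) + 4355847 = 6084 \left(79 + 2\right) + 4355847 = 6084 \cdot 81 + 4355847 = 492804 + 4355847 = 4848651$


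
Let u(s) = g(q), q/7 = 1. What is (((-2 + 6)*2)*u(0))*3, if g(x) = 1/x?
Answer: 24/7 ≈ 3.4286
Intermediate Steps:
q = 7 (q = 7*1 = 7)
u(s) = ⅐ (u(s) = 1/7 = ⅐)
(((-2 + 6)*2)*u(0))*3 = (((-2 + 6)*2)*(⅐))*3 = ((4*2)*(⅐))*3 = (8*(⅐))*3 = (8/7)*3 = 24/7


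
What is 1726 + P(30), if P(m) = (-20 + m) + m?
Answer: 1766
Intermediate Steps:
P(m) = -20 + 2*m
1726 + P(30) = 1726 + (-20 + 2*30) = 1726 + (-20 + 60) = 1726 + 40 = 1766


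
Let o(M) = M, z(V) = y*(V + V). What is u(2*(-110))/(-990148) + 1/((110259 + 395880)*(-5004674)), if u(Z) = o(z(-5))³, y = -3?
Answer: -17098159682628037/627026244932951382 ≈ -0.027269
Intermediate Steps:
z(V) = -6*V (z(V) = -3*(V + V) = -6*V)
u(Z) = 27000 (u(Z) = (-6*(-5))³ = 30³ = 27000)
u(2*(-110))/(-990148) + 1/((110259 + 395880)*(-5004674)) = 27000/(-990148) + 1/((110259 + 395880)*(-5004674)) = 27000*(-1/990148) - 1/5004674/506139 = -6750/247537 + (1/506139)*(-1/5004674) = -6750/247537 - 1/2533060693686 = -17098159682628037/627026244932951382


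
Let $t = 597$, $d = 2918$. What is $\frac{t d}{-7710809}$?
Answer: $- \frac{1742046}{7710809} \approx -0.22592$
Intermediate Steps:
$\frac{t d}{-7710809} = \frac{597 \cdot 2918}{-7710809} = 1742046 \left(- \frac{1}{7710809}\right) = - \frac{1742046}{7710809}$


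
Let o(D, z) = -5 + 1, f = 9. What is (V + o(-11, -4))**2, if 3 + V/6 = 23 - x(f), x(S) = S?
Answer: 3844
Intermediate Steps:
o(D, z) = -4
V = 66 (V = -18 + 6*(23 - 1*9) = -18 + 6*(23 - 9) = -18 + 6*14 = -18 + 84 = 66)
(V + o(-11, -4))**2 = (66 - 4)**2 = 62**2 = 3844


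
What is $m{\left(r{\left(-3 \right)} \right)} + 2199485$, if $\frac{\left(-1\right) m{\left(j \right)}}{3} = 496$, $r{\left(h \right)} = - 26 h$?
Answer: $2197997$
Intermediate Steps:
$m{\left(j \right)} = -1488$ ($m{\left(j \right)} = \left(-3\right) 496 = -1488$)
$m{\left(r{\left(-3 \right)} \right)} + 2199485 = -1488 + 2199485 = 2197997$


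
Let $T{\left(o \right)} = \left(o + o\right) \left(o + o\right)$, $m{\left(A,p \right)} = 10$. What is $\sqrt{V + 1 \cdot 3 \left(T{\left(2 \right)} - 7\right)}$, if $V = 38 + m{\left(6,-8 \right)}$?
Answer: $5 \sqrt{3} \approx 8.6602$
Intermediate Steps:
$V = 48$ ($V = 38 + 10 = 48$)
$T{\left(o \right)} = 4 o^{2}$ ($T{\left(o \right)} = 2 o 2 o = 4 o^{2}$)
$\sqrt{V + 1 \cdot 3 \left(T{\left(2 \right)} - 7\right)} = \sqrt{48 + 1 \cdot 3 \left(4 \cdot 2^{2} - 7\right)} = \sqrt{48 + 3 \left(4 \cdot 4 - 7\right)} = \sqrt{48 + 3 \left(16 - 7\right)} = \sqrt{48 + 3 \cdot 9} = \sqrt{48 + 27} = \sqrt{75} = 5 \sqrt{3}$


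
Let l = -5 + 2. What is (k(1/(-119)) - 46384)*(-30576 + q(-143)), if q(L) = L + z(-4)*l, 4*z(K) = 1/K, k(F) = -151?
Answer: 22871999035/16 ≈ 1.4295e+9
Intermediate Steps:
l = -3
z(K) = 1/(4*K)
q(L) = 3/16 + L (q(L) = L + ((¼)/(-4))*(-3) = L + ((¼)*(-¼))*(-3) = L - 1/16*(-3) = L + 3/16 = 3/16 + L)
(k(1/(-119)) - 46384)*(-30576 + q(-143)) = (-151 - 46384)*(-30576 + (3/16 - 143)) = -46535*(-30576 - 2285/16) = -46535*(-491501/16) = 22871999035/16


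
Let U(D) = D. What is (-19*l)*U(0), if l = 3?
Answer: 0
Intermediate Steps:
(-19*l)*U(0) = -19*3*0 = -57*0 = 0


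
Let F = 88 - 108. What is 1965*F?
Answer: -39300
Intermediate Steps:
F = -20
1965*F = 1965*(-20) = -39300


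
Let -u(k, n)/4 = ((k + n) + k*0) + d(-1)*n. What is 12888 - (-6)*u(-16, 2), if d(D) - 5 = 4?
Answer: 12792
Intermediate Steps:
d(D) = 9 (d(D) = 5 + 4 = 9)
u(k, n) = -40*n - 4*k (u(k, n) = -4*(((k + n) + k*0) + 9*n) = -4*(((k + n) + 0) + 9*n) = -4*((k + n) + 9*n) = -4*(k + 10*n) = -40*n - 4*k)
12888 - (-6)*u(-16, 2) = 12888 - (-6)*(-40*2 - 4*(-16)) = 12888 - (-6)*(-80 + 64) = 12888 - (-6)*(-16) = 12888 - 1*96 = 12888 - 96 = 12792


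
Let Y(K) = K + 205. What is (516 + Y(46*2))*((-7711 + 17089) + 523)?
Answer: 8049513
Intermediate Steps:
Y(K) = 205 + K
(516 + Y(46*2))*((-7711 + 17089) + 523) = (516 + (205 + 46*2))*((-7711 + 17089) + 523) = (516 + (205 + 92))*(9378 + 523) = (516 + 297)*9901 = 813*9901 = 8049513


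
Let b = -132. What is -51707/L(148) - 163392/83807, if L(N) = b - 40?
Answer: 100123375/335228 ≈ 298.67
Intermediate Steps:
L(N) = -172 (L(N) = -132 - 40 = -172)
-51707/L(148) - 163392/83807 = -51707/(-172) - 163392/83807 = -51707*(-1/172) - 163392*1/83807 = 51707/172 - 163392/83807 = 100123375/335228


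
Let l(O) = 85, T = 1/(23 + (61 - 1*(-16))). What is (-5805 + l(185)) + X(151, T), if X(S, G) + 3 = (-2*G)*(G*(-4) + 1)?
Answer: -3576887/625 ≈ -5723.0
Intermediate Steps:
T = 1/100 (T = 1/(23 + (61 + 16)) = 1/(23 + 77) = 1/100 ≈ 0.010000)
X(S, G) = -3 - 2*G*(1 - 4*G) (X(S, G) = -3 + (-2*G)*(G*(-4) + 1) = -3 + (-2*G)*(-4*G + 1) = -3 + (-2*G)*(1 - 4*G) = -3 - 2*G*(1 - 4*G))
(-5805 + l(185)) + X(151, T) = (-5805 + 85) + (-3 - 2*1/100 + 8*(1/100)**2) = -5720 + (-3 - 1/50 + 8*(1/10000)) = -5720 + (-3 - 1/50 + 1/1250) = -5720 - 1887/625 = -3576887/625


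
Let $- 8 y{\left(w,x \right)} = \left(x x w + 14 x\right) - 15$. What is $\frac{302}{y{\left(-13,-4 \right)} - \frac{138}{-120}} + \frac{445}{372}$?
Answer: $\frac{5135005}{536052} \approx 9.5793$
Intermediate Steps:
$y{\left(w,x \right)} = \frac{15}{8} - \frac{7 x}{4} - \frac{w x^{2}}{8}$ ($y{\left(w,x \right)} = - \frac{\left(x x w + 14 x\right) - 15}{8} = - \frac{\left(x^{2} w + 14 x\right) - 15}{8} = - \frac{\left(w x^{2} + 14 x\right) - 15}{8} = - \frac{\left(14 x + w x^{2}\right) - 15}{8} = - \frac{-15 + 14 x + w x^{2}}{8} = \frac{15}{8} - \frac{7 x}{4} - \frac{w x^{2}}{8}$)
$\frac{302}{y{\left(-13,-4 \right)} - \frac{138}{-120}} + \frac{445}{372} = \frac{302}{\left(\frac{15}{8} - -7 - - \frac{13 \left(-4\right)^{2}}{8}\right) - \frac{138}{-120}} + \frac{445}{372} = \frac{302}{\left(\frac{15}{8} + 7 - \left(- \frac{13}{8}\right) 16\right) - 138 \left(- \frac{1}{120}\right)} + 445 \cdot \frac{1}{372} = \frac{302}{\left(\frac{15}{8} + 7 + 26\right) - - \frac{23}{20}} + \frac{445}{372} = \frac{302}{\frac{279}{8} + \frac{23}{20}} + \frac{445}{372} = \frac{302}{\frac{1441}{40}} + \frac{445}{372} = 302 \cdot \frac{40}{1441} + \frac{445}{372} = \frac{12080}{1441} + \frac{445}{372} = \frac{5135005}{536052}$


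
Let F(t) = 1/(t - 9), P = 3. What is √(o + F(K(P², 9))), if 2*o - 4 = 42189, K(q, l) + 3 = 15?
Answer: 13*√4494/6 ≈ 145.25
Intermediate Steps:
K(q, l) = 12 (K(q, l) = -3 + 15 = 12)
o = 42193/2 (o = 2 + (½)*42189 = 2 + 42189/2 = 42193/2 ≈ 21097.)
F(t) = 1/(-9 + t)
√(o + F(K(P², 9))) = √(42193/2 + 1/(-9 + 12)) = √(42193/2 + 1/3) = √(42193/2 + ⅓) = √(126581/6) = 13*√4494/6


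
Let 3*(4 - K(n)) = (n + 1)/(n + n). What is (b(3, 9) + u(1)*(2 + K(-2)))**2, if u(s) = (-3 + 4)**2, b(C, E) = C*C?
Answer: 32041/144 ≈ 222.51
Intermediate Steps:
b(C, E) = C**2
K(n) = 4 - (1 + n)/(6*n) (K(n) = 4 - (n + 1)/(3*(n + n)) = 4 - (1 + n)/(3*(2*n)) = 4 - (1 + n)*1/(2*n)/3 = 4 - (1 + n)/(6*n))
u(s) = 1 (u(s) = 1**2 = 1)
(b(3, 9) + u(1)*(2 + K(-2)))**2 = (3**2 + 1*(2 + (1/6)*(-1 + 23*(-2))/(-2)))**2 = (9 + 1*(2 + (1/6)*(-1/2)*(-1 - 46)))**2 = (9 + 1*(2 + (1/6)*(-1/2)*(-47)))**2 = (9 + 1*(2 + 47/12))**2 = (9 + 1*(71/12))**2 = (9 + 71/12)**2 = (179/12)**2 = 32041/144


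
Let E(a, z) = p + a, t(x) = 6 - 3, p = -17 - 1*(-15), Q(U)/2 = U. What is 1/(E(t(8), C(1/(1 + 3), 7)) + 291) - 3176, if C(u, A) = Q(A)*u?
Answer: -927391/292 ≈ -3176.0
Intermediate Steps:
Q(U) = 2*U
p = -2 (p = -17 + 15 = -2)
t(x) = 3
C(u, A) = 2*A*u (C(u, A) = (2*A)*u = 2*A*u)
E(a, z) = -2 + a
1/(E(t(8), C(1/(1 + 3), 7)) + 291) - 3176 = 1/((-2 + 3) + 291) - 3176 = 1/(1 + 291) - 3176 = 1/292 - 3176 = -927391/292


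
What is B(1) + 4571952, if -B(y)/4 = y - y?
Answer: 4571952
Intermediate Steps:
B(y) = 0 (B(y) = -4*(y - y) = -4*0 = 0)
B(1) + 4571952 = 0 + 4571952 = 4571952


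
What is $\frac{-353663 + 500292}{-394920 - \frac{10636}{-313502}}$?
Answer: $- \frac{22984242379}{61904099602} \approx -0.37129$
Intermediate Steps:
$\frac{-353663 + 500292}{-394920 - \frac{10636}{-313502}} = \frac{146629}{-394920 - - \frac{5318}{156751}} = \frac{146629}{-394920 + \frac{5318}{156751}} = \frac{146629}{- \frac{61904099602}{156751}} = 146629 \left(- \frac{156751}{61904099602}\right) = - \frac{22984242379}{61904099602}$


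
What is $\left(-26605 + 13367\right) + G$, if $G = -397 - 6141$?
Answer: $-19776$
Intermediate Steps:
$G = -6538$ ($G = -397 - 6141 = -6538$)
$\left(-26605 + 13367\right) + G = \left(-26605 + 13367\right) - 6538 = -13238 - 6538 = -19776$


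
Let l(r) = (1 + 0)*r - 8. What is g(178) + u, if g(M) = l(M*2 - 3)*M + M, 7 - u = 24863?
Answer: 36732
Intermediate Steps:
u = -24856 (u = 7 - 1*24863 = 7 - 24863 = -24856)
l(r) = -8 + r (l(r) = 1*r - 8 = r - 8 = -8 + r)
g(M) = M + M*(-11 + 2*M) (g(M) = (-8 + (M*2 - 3))*M + M = (-8 + (2*M - 3))*M + M = (-8 + (-3 + 2*M))*M + M = (-11 + 2*M)*M + M = M*(-11 + 2*M) + M = M + M*(-11 + 2*M))
g(178) + u = 2*178*(-5 + 178) - 24856 = 2*178*173 - 24856 = 61588 - 24856 = 36732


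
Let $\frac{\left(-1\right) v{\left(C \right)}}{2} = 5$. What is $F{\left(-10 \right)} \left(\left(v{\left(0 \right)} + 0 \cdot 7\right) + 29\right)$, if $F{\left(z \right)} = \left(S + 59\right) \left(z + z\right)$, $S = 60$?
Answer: $-45220$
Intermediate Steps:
$v{\left(C \right)} = -10$ ($v{\left(C \right)} = \left(-2\right) 5 = -10$)
$F{\left(z \right)} = 238 z$ ($F{\left(z \right)} = \left(60 + 59\right) \left(z + z\right) = 119 \cdot 2 z = 238 z$)
$F{\left(-10 \right)} \left(\left(v{\left(0 \right)} + 0 \cdot 7\right) + 29\right) = 238 \left(-10\right) \left(\left(-10 + 0 \cdot 7\right) + 29\right) = - 2380 \left(\left(-10 + 0\right) + 29\right) = - 2380 \left(-10 + 29\right) = \left(-2380\right) 19 = -45220$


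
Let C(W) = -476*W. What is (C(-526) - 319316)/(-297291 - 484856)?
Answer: 68940/782147 ≈ 0.088142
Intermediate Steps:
(C(-526) - 319316)/(-297291 - 484856) = (-476*(-526) - 319316)/(-297291 - 484856) = (250376 - 319316)/(-782147) = -68940*(-1/782147) = 68940/782147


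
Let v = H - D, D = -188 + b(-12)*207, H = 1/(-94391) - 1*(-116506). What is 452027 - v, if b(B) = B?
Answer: 31417949960/94391 ≈ 3.3285e+5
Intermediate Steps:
H = 10997117845/94391 (H = -1/94391 + 116506 = 10997117845/94391 ≈ 1.1651e+5)
D = -2672 (D = -188 - 12*207 = -188 - 2484 = -2672)
v = 11249330597/94391 (v = 10997117845/94391 - 1*(-2672) = 10997117845/94391 + 2672 = 11249330597/94391 ≈ 1.1918e+5)
452027 - v = 452027 - 1*11249330597/94391 = 452027 - 11249330597/94391 = 31417949960/94391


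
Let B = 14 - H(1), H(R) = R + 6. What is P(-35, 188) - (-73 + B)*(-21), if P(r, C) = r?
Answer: -1421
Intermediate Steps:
H(R) = 6 + R
B = 7 (B = 14 - (6 + 1) = 14 - 1*7 = 14 - 7 = 7)
P(-35, 188) - (-73 + B)*(-21) = -35 - (-73 + 7)*(-21) = -35 - (-66)*(-21) = -35 - 1*1386 = -35 - 1386 = -1421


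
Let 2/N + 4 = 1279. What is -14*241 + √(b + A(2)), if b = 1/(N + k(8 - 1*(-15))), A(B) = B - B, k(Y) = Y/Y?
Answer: -3374 + 5*√65127/1277 ≈ -3373.0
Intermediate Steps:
N = 2/1275 (N = 2/(-4 + 1279) = 2/1275 ≈ 0.0015686)
k(Y) = 1
A(B) = 0
b = 1275/1277 (b = 1/(2/1275 + 1) = 1/(1277/1275) = 1275/1277 ≈ 0.99843)
-14*241 + √(b + A(2)) = -14*241 + √(1275/1277 + 0) = -3374 + √(1275/1277) = -3374 + 5*√65127/1277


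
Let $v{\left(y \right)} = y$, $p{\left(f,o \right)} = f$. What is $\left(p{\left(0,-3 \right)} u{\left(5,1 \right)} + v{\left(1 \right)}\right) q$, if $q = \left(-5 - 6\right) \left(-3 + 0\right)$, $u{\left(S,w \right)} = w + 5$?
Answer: $33$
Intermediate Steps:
$u{\left(S,w \right)} = 5 + w$
$q = 33$ ($q = \left(-5 - 6\right) \left(-3\right) = \left(-11\right) \left(-3\right) = 33$)
$\left(p{\left(0,-3 \right)} u{\left(5,1 \right)} + v{\left(1 \right)}\right) q = \left(0 \left(5 + 1\right) + 1\right) 33 = \left(0 \cdot 6 + 1\right) 33 = \left(0 + 1\right) 33 = 1 \cdot 33 = 33$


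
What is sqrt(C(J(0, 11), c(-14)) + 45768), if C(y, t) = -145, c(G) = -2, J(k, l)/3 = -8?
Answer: sqrt(45623) ≈ 213.60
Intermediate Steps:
J(k, l) = -24 (J(k, l) = 3*(-8) = -24)
sqrt(C(J(0, 11), c(-14)) + 45768) = sqrt(-145 + 45768) = sqrt(45623)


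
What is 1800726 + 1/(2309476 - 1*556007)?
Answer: 3157517218495/1753469 ≈ 1.8007e+6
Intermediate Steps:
1800726 + 1/(2309476 - 1*556007) = 1800726 + 1/(2309476 - 556007) = 1800726 + 1/1753469 = 3157517218495/1753469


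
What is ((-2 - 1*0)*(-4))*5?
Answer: 40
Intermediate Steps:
((-2 - 1*0)*(-4))*5 = ((-2 + 0)*(-4))*5 = -2*(-4)*5 = 8*5 = 40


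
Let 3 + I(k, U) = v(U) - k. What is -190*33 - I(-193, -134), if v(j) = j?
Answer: -6326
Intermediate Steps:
I(k, U) = -3 + U - k (I(k, U) = -3 + (U - k) = -3 + U - k)
-190*33 - I(-193, -134) = -190*33 - (-3 - 134 - 1*(-193)) = -6270 - (-3 - 134 + 193) = -6270 - 1*56 = -6270 - 56 = -6326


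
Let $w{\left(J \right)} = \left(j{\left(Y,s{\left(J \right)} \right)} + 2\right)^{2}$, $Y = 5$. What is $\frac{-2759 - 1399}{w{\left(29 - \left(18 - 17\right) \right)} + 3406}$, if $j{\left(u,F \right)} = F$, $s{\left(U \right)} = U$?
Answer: $- \frac{2079}{2153} \approx -0.96563$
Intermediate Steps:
$w{\left(J \right)} = \left(2 + J\right)^{2}$ ($w{\left(J \right)} = \left(J + 2\right)^{2} = \left(2 + J\right)^{2}$)
$\frac{-2759 - 1399}{w{\left(29 - \left(18 - 17\right) \right)} + 3406} = \frac{-2759 - 1399}{\left(2 + \left(29 - \left(18 - 17\right)\right)\right)^{2} + 3406} = - \frac{4158}{\left(2 + \left(29 - \left(18 - 17\right)\right)\right)^{2} + 3406} = - \frac{4158}{\left(2 + \left(29 - 1\right)\right)^{2} + 3406} = - \frac{4158}{\left(2 + 28\right)^{2} + 3406} = - \frac{4158}{30^{2} + 3406} = - \frac{4158}{900 + 3406} = - \frac{4158}{4306} = \left(-4158\right) \frac{1}{4306} = - \frac{2079}{2153}$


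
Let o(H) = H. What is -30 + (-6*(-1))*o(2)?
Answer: -18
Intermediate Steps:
-30 + (-6*(-1))*o(2) = -30 - 6*(-1)*2 = -30 + 6*2 = -30 + 12 = -18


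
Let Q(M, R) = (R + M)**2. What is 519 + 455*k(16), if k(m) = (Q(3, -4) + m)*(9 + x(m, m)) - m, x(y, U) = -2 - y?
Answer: -76376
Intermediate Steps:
Q(M, R) = (M + R)**2
k(m) = -m + (1 + m)*(7 - m) (k(m) = ((3 - 4)**2 + m)*(9 + (-2 - m)) - m = ((-1)**2 + m)*(7 - m) - m = (1 + m)*(7 - m) - m = -m + (1 + m)*(7 - m))
519 + 455*k(16) = 519 + 455*(7 - 1*16**2 + 5*16) = 519 + 455*(7 - 1*256 + 80) = 519 + 455*(7 - 256 + 80) = 519 + 455*(-169) = 519 - 76895 = -76376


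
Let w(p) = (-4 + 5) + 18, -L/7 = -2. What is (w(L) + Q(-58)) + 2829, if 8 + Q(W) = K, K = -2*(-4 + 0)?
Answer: 2848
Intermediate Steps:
L = 14 (L = -7*(-2) = 14)
w(p) = 19 (w(p) = 1 + 18 = 19)
K = 8 (K = -2*(-4) = 8)
Q(W) = 0 (Q(W) = -8 + 8 = 0)
(w(L) + Q(-58)) + 2829 = (19 + 0) + 2829 = 19 + 2829 = 2848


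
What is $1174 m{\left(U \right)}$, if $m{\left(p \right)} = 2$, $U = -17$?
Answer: $2348$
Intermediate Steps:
$1174 m{\left(U \right)} = 1174 \cdot 2 = 2348$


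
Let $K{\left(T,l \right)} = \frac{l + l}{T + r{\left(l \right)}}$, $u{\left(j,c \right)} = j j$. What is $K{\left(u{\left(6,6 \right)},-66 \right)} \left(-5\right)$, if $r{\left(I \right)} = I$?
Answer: $-22$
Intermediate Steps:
$u{\left(j,c \right)} = j^{2}$
$K{\left(T,l \right)} = \frac{2 l}{T + l}$ ($K{\left(T,l \right)} = \frac{l + l}{T + l} = \frac{2 l}{T + l}$)
$K{\left(u{\left(6,6 \right)},-66 \right)} \left(-5\right) = 2 \left(-66\right) \frac{1}{6^{2} - 66} \left(-5\right) = 2 \left(-66\right) \frac{1}{36 - 66} \left(-5\right) = 2 \left(-66\right) \frac{1}{-30} \left(-5\right) = 2 \left(-66\right) \left(- \frac{1}{30}\right) \left(-5\right) = \frac{22}{5} \left(-5\right) = -22$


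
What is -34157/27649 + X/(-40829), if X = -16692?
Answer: -933079045/1128881021 ≈ -0.82655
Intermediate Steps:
-34157/27649 + X/(-40829) = -34157/27649 - 16692/(-40829) = -34157*1/27649 - 16692*(-1/40829) = -34157/27649 + 16692/40829 = -933079045/1128881021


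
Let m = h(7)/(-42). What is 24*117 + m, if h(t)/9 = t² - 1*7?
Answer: 2799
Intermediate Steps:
h(t) = -63 + 9*t² (h(t) = 9*(t² - 1*7) = 9*(t² - 7) = 9*(-7 + t²) = -63 + 9*t²)
m = -9 (m = (-63 + 9*7²)/(-42) = (-63 + 9*49)*(-1/42) = (-63 + 441)*(-1/42) = 378*(-1/42) = -9)
24*117 + m = 24*117 - 9 = 2808 - 9 = 2799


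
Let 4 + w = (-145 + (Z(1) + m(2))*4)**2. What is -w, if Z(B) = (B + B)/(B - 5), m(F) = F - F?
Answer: -21605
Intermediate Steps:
m(F) = 0
Z(B) = 2*B/(-5 + B) (Z(B) = (2*B)/(-5 + B) = 2*B/(-5 + B))
w = 21605 (w = -4 + (-145 + (2*1/(-5 + 1) + 0)*4)**2 = -4 + (-145 + (2*1/(-4) + 0)*4)**2 = -4 + (-145 + (2*1*(-1/4) + 0)*4)**2 = -4 + (-145 + (-1/2 + 0)*4)**2 = -4 + (-145 - 1/2*4)**2 = -4 + (-145 - 2)**2 = -4 + (-147)**2 = -4 + 21609 = 21605)
-w = -1*21605 = -21605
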